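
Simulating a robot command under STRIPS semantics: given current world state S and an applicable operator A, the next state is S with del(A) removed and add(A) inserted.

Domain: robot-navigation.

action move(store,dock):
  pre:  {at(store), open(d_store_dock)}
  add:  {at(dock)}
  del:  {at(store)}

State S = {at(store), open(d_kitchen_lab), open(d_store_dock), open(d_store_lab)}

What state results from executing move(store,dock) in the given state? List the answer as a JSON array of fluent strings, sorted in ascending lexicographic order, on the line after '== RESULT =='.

Compute (S \ del) ∪ add:
  pre ⊆ S: {at(store), open(d_store_dock)} ⊆ S  — applicable
  S \ del = {open(d_kitchen_lab), open(d_store_dock), open(d_store_lab)}
  ∪ add   = {at(dock), open(d_kitchen_lab), open(d_store_dock), open(d_store_lab)}

== RESULT ==
["at(dock)", "open(d_kitchen_lab)", "open(d_store_dock)", "open(d_store_lab)"]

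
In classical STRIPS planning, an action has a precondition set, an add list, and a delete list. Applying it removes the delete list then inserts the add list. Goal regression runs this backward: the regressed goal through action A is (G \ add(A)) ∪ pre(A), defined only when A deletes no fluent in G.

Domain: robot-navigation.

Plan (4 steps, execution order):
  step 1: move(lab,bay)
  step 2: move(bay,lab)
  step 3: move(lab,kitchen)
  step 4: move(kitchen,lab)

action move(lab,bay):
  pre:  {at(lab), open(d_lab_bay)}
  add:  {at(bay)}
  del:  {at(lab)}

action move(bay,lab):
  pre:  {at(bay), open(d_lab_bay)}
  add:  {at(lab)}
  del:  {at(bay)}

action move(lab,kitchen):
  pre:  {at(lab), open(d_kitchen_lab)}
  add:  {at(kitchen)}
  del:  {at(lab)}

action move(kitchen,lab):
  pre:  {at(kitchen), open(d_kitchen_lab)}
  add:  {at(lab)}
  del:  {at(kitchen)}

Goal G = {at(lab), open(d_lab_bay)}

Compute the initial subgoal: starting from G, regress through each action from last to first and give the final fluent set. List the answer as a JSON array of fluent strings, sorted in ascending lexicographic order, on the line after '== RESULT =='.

Work backward from the goal:
  through step 4 (move(kitchen,lab)): drop {at(lab)}, keep {open(d_lab_bay)}, require {at(kitchen), open(d_kitchen_lab)}
    → {at(kitchen), open(d_kitchen_lab), open(d_lab_bay)}
  through step 3 (move(lab,kitchen)): drop {at(kitchen)}, keep {open(d_kitchen_lab), open(d_lab_bay)}, require {at(lab), open(d_kitchen_lab)}
    → {at(lab), open(d_kitchen_lab), open(d_lab_bay)}
  through step 2 (move(bay,lab)): drop {at(lab)}, keep {open(d_kitchen_lab), open(d_lab_bay)}, require {at(bay), open(d_lab_bay)}
    → {at(bay), open(d_kitchen_lab), open(d_lab_bay)}
  through step 1 (move(lab,bay)): drop {at(bay)}, keep {open(d_kitchen_lab), open(d_lab_bay)}, require {at(lab), open(d_lab_bay)}
    → {at(lab), open(d_kitchen_lab), open(d_lab_bay)}

== RESULT ==
["at(lab)", "open(d_kitchen_lab)", "open(d_lab_bay)"]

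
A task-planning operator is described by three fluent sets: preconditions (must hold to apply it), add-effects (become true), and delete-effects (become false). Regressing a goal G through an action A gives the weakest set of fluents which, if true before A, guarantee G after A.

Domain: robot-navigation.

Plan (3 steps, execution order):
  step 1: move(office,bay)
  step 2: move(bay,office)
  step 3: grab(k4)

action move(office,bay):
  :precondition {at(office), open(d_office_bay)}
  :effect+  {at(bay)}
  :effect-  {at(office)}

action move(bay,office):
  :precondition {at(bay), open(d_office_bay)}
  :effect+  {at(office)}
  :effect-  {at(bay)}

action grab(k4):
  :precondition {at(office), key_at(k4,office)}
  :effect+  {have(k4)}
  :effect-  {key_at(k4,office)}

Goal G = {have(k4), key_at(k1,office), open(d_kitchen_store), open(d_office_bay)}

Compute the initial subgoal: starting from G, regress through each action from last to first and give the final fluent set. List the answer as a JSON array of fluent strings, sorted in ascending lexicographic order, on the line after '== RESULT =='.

Regress step by step:
  through step 3 (grab(k4)): drop {have(k4)}, keep {key_at(k1,office), open(d_kitchen_store), open(d_office_bay)}, require {at(office), key_at(k4,office)}
    → {at(office), key_at(k1,office), key_at(k4,office), open(d_kitchen_store), open(d_office_bay)}
  through step 2 (move(bay,office)): drop {at(office)}, keep {key_at(k1,office), key_at(k4,office), open(d_kitchen_store), open(d_office_bay)}, require {at(bay), open(d_office_bay)}
    → {at(bay), key_at(k1,office), key_at(k4,office), open(d_kitchen_store), open(d_office_bay)}
  through step 1 (move(office,bay)): drop {at(bay)}, keep {key_at(k1,office), key_at(k4,office), open(d_kitchen_store), open(d_office_bay)}, require {at(office), open(d_office_bay)}
    → {at(office), key_at(k1,office), key_at(k4,office), open(d_kitchen_store), open(d_office_bay)}

== RESULT ==
["at(office)", "key_at(k1,office)", "key_at(k4,office)", "open(d_kitchen_store)", "open(d_office_bay)"]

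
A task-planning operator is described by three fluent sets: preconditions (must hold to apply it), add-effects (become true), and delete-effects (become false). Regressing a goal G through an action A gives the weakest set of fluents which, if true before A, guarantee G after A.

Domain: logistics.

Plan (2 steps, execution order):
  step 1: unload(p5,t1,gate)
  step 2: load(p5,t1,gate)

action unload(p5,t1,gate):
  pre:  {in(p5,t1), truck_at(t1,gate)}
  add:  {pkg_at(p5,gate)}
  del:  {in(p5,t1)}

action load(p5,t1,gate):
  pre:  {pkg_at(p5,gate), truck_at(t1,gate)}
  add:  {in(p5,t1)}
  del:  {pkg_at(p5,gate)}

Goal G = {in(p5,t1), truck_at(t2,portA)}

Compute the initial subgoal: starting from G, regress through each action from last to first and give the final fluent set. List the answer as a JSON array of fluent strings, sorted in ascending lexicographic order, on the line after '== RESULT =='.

Regress step by step:
  through step 2 (load(p5,t1,gate)): drop {in(p5,t1)}, keep {truck_at(t2,portA)}, require {pkg_at(p5,gate), truck_at(t1,gate)}
    → {pkg_at(p5,gate), truck_at(t1,gate), truck_at(t2,portA)}
  through step 1 (unload(p5,t1,gate)): drop {pkg_at(p5,gate)}, keep {truck_at(t1,gate), truck_at(t2,portA)}, require {in(p5,t1), truck_at(t1,gate)}
    → {in(p5,t1), truck_at(t1,gate), truck_at(t2,portA)}

== RESULT ==
["in(p5,t1)", "truck_at(t1,gate)", "truck_at(t2,portA)"]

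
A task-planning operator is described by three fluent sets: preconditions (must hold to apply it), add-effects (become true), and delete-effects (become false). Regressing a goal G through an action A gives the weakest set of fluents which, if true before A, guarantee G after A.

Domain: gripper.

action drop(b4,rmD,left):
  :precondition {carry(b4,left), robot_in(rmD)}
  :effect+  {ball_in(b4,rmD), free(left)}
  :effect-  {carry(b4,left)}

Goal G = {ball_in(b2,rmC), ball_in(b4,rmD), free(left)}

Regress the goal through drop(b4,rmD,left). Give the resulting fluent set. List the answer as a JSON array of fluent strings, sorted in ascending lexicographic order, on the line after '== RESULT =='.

Compute (G \ add) ∪ pre:
  G ∩ del = {}  (empty — regression defined)
  G \ add = {ball_in(b2,rmC), ball_in(b4,rmD), free(left)} \ {ball_in(b4,rmD), free(left)} = {ball_in(b2,rmC)}
  ∪ pre   = {ball_in(b2,rmC)} ∪ {carry(b4,left), robot_in(rmD)}
          = {ball_in(b2,rmC), carry(b4,left), robot_in(rmD)}

== RESULT ==
["ball_in(b2,rmC)", "carry(b4,left)", "robot_in(rmD)"]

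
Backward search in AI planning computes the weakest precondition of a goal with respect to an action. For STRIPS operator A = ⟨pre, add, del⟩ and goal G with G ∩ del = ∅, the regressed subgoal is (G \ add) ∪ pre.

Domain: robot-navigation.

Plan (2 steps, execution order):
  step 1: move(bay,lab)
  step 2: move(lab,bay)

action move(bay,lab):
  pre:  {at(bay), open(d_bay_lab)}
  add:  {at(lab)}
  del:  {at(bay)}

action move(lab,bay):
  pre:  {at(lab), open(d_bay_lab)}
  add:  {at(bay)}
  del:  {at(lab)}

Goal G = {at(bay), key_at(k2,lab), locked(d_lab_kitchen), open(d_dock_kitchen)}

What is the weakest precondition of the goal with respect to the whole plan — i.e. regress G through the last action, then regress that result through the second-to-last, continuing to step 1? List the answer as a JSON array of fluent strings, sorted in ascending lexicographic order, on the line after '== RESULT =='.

Work backward from the goal:
  through step 2 (move(lab,bay)): drop {at(bay)}, keep {key_at(k2,lab), locked(d_lab_kitchen), open(d_dock_kitchen)}, require {at(lab), open(d_bay_lab)}
    → {at(lab), key_at(k2,lab), locked(d_lab_kitchen), open(d_bay_lab), open(d_dock_kitchen)}
  through step 1 (move(bay,lab)): drop {at(lab)}, keep {key_at(k2,lab), locked(d_lab_kitchen), open(d_bay_lab), open(d_dock_kitchen)}, require {at(bay), open(d_bay_lab)}
    → {at(bay), key_at(k2,lab), locked(d_lab_kitchen), open(d_bay_lab), open(d_dock_kitchen)}

== RESULT ==
["at(bay)", "key_at(k2,lab)", "locked(d_lab_kitchen)", "open(d_bay_lab)", "open(d_dock_kitchen)"]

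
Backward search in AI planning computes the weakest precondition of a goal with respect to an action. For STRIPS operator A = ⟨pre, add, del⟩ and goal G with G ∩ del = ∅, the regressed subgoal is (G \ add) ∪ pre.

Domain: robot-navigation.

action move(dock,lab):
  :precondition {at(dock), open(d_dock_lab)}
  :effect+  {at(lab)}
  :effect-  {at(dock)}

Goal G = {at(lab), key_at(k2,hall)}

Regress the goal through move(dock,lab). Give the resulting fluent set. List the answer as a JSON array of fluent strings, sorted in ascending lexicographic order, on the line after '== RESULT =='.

Compute (G \ add) ∪ pre:
  G ∩ del = {}  (empty — regression defined)
  G \ add = {at(lab), key_at(k2,hall)} \ {at(lab)} = {key_at(k2,hall)}
  ∪ pre   = {key_at(k2,hall)} ∪ {at(dock), open(d_dock_lab)}
          = {at(dock), key_at(k2,hall), open(d_dock_lab)}

== RESULT ==
["at(dock)", "key_at(k2,hall)", "open(d_dock_lab)"]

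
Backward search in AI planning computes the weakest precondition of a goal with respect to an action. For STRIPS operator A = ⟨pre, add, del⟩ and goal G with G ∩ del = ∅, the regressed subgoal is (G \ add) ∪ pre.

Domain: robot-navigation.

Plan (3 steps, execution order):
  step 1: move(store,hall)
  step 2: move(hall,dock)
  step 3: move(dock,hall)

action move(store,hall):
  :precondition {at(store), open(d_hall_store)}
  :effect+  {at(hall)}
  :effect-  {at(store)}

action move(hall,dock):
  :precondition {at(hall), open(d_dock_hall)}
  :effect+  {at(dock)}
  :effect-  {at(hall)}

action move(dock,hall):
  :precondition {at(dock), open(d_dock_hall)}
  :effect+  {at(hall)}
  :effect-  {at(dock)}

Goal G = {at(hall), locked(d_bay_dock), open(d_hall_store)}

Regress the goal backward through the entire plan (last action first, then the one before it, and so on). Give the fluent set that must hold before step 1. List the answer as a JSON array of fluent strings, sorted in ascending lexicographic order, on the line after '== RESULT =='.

Regress step by step:
  through step 3 (move(dock,hall)): drop {at(hall)}, keep {locked(d_bay_dock), open(d_hall_store)}, require {at(dock), open(d_dock_hall)}
    → {at(dock), locked(d_bay_dock), open(d_dock_hall), open(d_hall_store)}
  through step 2 (move(hall,dock)): drop {at(dock)}, keep {locked(d_bay_dock), open(d_dock_hall), open(d_hall_store)}, require {at(hall), open(d_dock_hall)}
    → {at(hall), locked(d_bay_dock), open(d_dock_hall), open(d_hall_store)}
  through step 1 (move(store,hall)): drop {at(hall)}, keep {locked(d_bay_dock), open(d_dock_hall), open(d_hall_store)}, require {at(store), open(d_hall_store)}
    → {at(store), locked(d_bay_dock), open(d_dock_hall), open(d_hall_store)}

== RESULT ==
["at(store)", "locked(d_bay_dock)", "open(d_dock_hall)", "open(d_hall_store)"]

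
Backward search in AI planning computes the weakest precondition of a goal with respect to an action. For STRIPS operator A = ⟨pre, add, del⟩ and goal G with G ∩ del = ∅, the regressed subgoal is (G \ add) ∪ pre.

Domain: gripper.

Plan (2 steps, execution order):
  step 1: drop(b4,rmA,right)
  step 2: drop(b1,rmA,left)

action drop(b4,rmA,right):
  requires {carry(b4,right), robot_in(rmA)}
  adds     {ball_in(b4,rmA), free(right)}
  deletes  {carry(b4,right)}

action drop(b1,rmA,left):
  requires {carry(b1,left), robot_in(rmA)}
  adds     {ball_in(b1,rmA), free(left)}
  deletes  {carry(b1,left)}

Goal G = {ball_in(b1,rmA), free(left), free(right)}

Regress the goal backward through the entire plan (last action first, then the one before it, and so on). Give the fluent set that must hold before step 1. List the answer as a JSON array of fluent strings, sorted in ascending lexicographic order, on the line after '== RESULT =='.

Regress step by step:
  through step 2 (drop(b1,rmA,left)): drop {ball_in(b1,rmA), free(left)}, keep {free(right)}, require {carry(b1,left), robot_in(rmA)}
    → {carry(b1,left), free(right), robot_in(rmA)}
  through step 1 (drop(b4,rmA,right)): drop {free(right)}, keep {carry(b1,left), robot_in(rmA)}, require {carry(b4,right), robot_in(rmA)}
    → {carry(b1,left), carry(b4,right), robot_in(rmA)}

== RESULT ==
["carry(b1,left)", "carry(b4,right)", "robot_in(rmA)"]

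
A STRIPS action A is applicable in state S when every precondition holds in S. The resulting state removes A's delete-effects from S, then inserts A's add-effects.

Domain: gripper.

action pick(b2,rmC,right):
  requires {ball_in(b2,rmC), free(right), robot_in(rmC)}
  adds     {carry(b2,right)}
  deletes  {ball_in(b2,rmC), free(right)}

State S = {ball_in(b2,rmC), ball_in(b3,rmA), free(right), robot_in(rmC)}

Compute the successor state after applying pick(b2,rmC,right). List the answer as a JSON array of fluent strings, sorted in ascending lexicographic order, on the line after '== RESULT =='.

Compute (S \ del) ∪ add:
  pre ⊆ S: {ball_in(b2,rmC), free(right), robot_in(rmC)} ⊆ S  — applicable
  S \ del = {ball_in(b3,rmA), robot_in(rmC)}
  ∪ add   = {ball_in(b3,rmA), carry(b2,right), robot_in(rmC)}

== RESULT ==
["ball_in(b3,rmA)", "carry(b2,right)", "robot_in(rmC)"]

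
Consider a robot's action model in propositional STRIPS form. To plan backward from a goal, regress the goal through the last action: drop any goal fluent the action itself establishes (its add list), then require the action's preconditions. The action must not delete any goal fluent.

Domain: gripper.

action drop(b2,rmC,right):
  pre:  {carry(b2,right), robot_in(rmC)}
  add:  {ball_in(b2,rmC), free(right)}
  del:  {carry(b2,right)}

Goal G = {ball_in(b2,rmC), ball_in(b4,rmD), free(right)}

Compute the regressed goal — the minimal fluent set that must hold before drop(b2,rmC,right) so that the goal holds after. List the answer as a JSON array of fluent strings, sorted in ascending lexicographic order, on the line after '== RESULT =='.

Compute (G \ add) ∪ pre:
  G ∩ del = {}  (empty — regression defined)
  G \ add = {ball_in(b2,rmC), ball_in(b4,rmD), free(right)} \ {ball_in(b2,rmC), free(right)} = {ball_in(b4,rmD)}
  ∪ pre   = {ball_in(b4,rmD)} ∪ {carry(b2,right), robot_in(rmC)}
          = {ball_in(b4,rmD), carry(b2,right), robot_in(rmC)}

== RESULT ==
["ball_in(b4,rmD)", "carry(b2,right)", "robot_in(rmC)"]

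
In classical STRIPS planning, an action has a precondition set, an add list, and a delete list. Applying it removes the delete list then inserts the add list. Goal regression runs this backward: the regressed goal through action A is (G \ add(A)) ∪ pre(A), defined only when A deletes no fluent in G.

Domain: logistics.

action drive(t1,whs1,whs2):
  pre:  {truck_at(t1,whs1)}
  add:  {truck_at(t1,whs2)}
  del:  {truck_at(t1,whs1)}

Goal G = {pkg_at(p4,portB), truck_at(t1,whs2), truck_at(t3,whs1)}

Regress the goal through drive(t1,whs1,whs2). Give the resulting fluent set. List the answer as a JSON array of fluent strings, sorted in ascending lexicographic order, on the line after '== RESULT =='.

Regress:
  G ∩ del = {}  (empty — regression defined)
  G \ add = {pkg_at(p4,portB), truck_at(t1,whs2), truck_at(t3,whs1)} \ {truck_at(t1,whs2)} = {pkg_at(p4,portB), truck_at(t3,whs1)}
  ∪ pre   = {pkg_at(p4,portB), truck_at(t3,whs1)} ∪ {truck_at(t1,whs1)}
          = {pkg_at(p4,portB), truck_at(t1,whs1), truck_at(t3,whs1)}

== RESULT ==
["pkg_at(p4,portB)", "truck_at(t1,whs1)", "truck_at(t3,whs1)"]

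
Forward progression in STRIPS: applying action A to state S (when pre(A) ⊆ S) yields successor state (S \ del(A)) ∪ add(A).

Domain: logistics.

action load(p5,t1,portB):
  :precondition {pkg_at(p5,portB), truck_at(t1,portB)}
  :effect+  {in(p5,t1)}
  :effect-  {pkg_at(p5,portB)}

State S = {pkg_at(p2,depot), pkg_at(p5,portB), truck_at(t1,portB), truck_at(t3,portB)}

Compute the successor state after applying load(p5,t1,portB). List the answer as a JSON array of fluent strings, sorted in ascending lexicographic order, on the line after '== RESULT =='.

Progress:
  pre ⊆ S: {pkg_at(p5,portB), truck_at(t1,portB)} ⊆ S  — applicable
  S \ del = {pkg_at(p2,depot), truck_at(t1,portB), truck_at(t3,portB)}
  ∪ add   = {in(p5,t1), pkg_at(p2,depot), truck_at(t1,portB), truck_at(t3,portB)}

== RESULT ==
["in(p5,t1)", "pkg_at(p2,depot)", "truck_at(t1,portB)", "truck_at(t3,portB)"]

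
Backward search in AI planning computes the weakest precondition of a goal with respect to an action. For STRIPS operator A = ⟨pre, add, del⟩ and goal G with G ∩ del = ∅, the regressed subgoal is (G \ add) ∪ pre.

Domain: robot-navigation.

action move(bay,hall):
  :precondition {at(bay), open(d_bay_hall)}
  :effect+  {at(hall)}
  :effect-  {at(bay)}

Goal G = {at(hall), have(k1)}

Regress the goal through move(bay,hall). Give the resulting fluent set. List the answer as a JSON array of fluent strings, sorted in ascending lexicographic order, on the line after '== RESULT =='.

Regress:
  G ∩ del = {}  (empty — regression defined)
  G \ add = {at(hall), have(k1)} \ {at(hall)} = {have(k1)}
  ∪ pre   = {have(k1)} ∪ {at(bay), open(d_bay_hall)}
          = {at(bay), have(k1), open(d_bay_hall)}

== RESULT ==
["at(bay)", "have(k1)", "open(d_bay_hall)"]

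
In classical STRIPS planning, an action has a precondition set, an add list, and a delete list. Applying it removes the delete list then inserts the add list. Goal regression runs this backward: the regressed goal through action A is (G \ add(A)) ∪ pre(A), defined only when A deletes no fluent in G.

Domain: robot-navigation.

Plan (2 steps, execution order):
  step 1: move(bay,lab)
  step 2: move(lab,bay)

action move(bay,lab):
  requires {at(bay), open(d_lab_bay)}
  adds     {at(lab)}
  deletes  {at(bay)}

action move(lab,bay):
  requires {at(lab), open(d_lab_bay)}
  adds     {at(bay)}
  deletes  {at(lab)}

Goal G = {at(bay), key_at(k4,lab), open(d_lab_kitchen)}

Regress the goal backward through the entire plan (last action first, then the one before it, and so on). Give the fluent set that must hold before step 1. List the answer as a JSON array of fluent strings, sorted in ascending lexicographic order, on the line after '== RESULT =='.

Work backward from the goal:
  through step 2 (move(lab,bay)): drop {at(bay)}, keep {key_at(k4,lab), open(d_lab_kitchen)}, require {at(lab), open(d_lab_bay)}
    → {at(lab), key_at(k4,lab), open(d_lab_bay), open(d_lab_kitchen)}
  through step 1 (move(bay,lab)): drop {at(lab)}, keep {key_at(k4,lab), open(d_lab_bay), open(d_lab_kitchen)}, require {at(bay), open(d_lab_bay)}
    → {at(bay), key_at(k4,lab), open(d_lab_bay), open(d_lab_kitchen)}

== RESULT ==
["at(bay)", "key_at(k4,lab)", "open(d_lab_bay)", "open(d_lab_kitchen)"]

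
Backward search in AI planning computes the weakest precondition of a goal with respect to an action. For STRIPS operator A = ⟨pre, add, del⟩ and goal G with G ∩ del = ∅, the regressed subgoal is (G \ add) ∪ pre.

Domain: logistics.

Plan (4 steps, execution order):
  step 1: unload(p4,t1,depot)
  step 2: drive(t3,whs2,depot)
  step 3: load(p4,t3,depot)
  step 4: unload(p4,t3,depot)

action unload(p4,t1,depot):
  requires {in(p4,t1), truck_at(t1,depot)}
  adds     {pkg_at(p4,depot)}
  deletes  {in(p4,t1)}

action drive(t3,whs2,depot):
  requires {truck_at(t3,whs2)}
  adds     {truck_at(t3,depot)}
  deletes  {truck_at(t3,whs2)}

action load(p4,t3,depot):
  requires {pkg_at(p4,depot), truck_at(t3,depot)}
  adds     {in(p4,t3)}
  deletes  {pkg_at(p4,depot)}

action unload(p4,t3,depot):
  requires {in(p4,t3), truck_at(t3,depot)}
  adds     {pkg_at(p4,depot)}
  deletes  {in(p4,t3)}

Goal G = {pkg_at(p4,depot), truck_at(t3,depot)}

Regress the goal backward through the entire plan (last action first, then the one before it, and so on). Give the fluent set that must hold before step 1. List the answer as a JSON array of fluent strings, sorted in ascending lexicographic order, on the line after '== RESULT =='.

Regress step by step:
  through step 4 (unload(p4,t3,depot)): drop {pkg_at(p4,depot)}, keep {truck_at(t3,depot)}, require {in(p4,t3), truck_at(t3,depot)}
    → {in(p4,t3), truck_at(t3,depot)}
  through step 3 (load(p4,t3,depot)): drop {in(p4,t3)}, keep {truck_at(t3,depot)}, require {pkg_at(p4,depot), truck_at(t3,depot)}
    → {pkg_at(p4,depot), truck_at(t3,depot)}
  through step 2 (drive(t3,whs2,depot)): drop {truck_at(t3,depot)}, keep {pkg_at(p4,depot)}, require {truck_at(t3,whs2)}
    → {pkg_at(p4,depot), truck_at(t3,whs2)}
  through step 1 (unload(p4,t1,depot)): drop {pkg_at(p4,depot)}, keep {truck_at(t3,whs2)}, require {in(p4,t1), truck_at(t1,depot)}
    → {in(p4,t1), truck_at(t1,depot), truck_at(t3,whs2)}

== RESULT ==
["in(p4,t1)", "truck_at(t1,depot)", "truck_at(t3,whs2)"]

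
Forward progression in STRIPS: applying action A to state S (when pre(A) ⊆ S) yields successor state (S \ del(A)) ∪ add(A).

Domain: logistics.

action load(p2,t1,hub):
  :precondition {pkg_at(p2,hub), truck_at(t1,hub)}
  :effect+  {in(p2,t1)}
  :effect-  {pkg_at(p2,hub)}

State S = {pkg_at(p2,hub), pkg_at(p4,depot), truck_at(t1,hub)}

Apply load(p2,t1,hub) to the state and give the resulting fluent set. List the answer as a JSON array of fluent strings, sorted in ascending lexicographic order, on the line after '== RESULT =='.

Compute (S \ del) ∪ add:
  pre ⊆ S: {pkg_at(p2,hub), truck_at(t1,hub)} ⊆ S  — applicable
  S \ del = {pkg_at(p4,depot), truck_at(t1,hub)}
  ∪ add   = {in(p2,t1), pkg_at(p4,depot), truck_at(t1,hub)}

== RESULT ==
["in(p2,t1)", "pkg_at(p4,depot)", "truck_at(t1,hub)"]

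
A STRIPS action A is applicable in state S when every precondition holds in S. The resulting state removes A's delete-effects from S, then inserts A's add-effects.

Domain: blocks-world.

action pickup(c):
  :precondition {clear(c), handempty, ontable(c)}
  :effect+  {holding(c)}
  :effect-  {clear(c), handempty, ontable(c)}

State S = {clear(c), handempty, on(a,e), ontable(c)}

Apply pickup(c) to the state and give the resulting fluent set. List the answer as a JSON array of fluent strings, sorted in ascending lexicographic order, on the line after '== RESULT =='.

Compute (S \ del) ∪ add:
  pre ⊆ S: {clear(c), handempty, ontable(c)} ⊆ S  — applicable
  S \ del = {on(a,e)}
  ∪ add   = {holding(c), on(a,e)}

== RESULT ==
["holding(c)", "on(a,e)"]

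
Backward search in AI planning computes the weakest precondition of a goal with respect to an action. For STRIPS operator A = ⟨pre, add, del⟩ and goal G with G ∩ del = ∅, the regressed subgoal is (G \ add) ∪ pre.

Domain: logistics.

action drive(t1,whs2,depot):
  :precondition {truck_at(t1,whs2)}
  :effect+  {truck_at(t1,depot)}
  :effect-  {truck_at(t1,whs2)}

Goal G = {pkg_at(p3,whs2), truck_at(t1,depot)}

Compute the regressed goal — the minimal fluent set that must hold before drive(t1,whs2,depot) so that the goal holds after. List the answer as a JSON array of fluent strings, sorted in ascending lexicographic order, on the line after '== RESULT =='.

Compute (G \ add) ∪ pre:
  G ∩ del = {}  (empty — regression defined)
  G \ add = {pkg_at(p3,whs2), truck_at(t1,depot)} \ {truck_at(t1,depot)} = {pkg_at(p3,whs2)}
  ∪ pre   = {pkg_at(p3,whs2)} ∪ {truck_at(t1,whs2)}
          = {pkg_at(p3,whs2), truck_at(t1,whs2)}

== RESULT ==
["pkg_at(p3,whs2)", "truck_at(t1,whs2)"]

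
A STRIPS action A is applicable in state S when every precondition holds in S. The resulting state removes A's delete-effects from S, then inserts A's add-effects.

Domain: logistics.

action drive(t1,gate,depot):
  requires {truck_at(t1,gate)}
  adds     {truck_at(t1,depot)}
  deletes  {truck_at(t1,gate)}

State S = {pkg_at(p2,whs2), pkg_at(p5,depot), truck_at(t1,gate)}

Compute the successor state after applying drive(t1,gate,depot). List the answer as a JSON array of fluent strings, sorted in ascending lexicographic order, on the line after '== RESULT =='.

Compute (S \ del) ∪ add:
  pre ⊆ S: {truck_at(t1,gate)} ⊆ S  — applicable
  S \ del = {pkg_at(p2,whs2), pkg_at(p5,depot)}
  ∪ add   = {pkg_at(p2,whs2), pkg_at(p5,depot), truck_at(t1,depot)}

== RESULT ==
["pkg_at(p2,whs2)", "pkg_at(p5,depot)", "truck_at(t1,depot)"]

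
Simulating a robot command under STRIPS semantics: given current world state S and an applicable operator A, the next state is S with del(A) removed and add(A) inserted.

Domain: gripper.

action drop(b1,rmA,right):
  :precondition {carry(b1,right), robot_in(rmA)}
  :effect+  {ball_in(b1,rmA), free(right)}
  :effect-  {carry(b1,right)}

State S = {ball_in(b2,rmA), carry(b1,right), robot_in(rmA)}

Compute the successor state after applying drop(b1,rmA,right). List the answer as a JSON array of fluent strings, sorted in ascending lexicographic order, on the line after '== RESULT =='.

Compute (S \ del) ∪ add:
  pre ⊆ S: {carry(b1,right), robot_in(rmA)} ⊆ S  — applicable
  S \ del = {ball_in(b2,rmA), robot_in(rmA)}
  ∪ add   = {ball_in(b1,rmA), ball_in(b2,rmA), free(right), robot_in(rmA)}

== RESULT ==
["ball_in(b1,rmA)", "ball_in(b2,rmA)", "free(right)", "robot_in(rmA)"]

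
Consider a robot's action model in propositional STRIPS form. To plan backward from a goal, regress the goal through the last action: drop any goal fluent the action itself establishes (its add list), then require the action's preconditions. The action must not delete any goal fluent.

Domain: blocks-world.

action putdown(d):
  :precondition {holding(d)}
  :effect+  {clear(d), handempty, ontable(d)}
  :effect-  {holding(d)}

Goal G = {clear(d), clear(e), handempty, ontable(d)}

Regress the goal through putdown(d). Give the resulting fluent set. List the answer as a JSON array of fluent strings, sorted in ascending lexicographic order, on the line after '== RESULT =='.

Regress:
  G ∩ del = {}  (empty — regression defined)
  G \ add = {clear(d), clear(e), handempty, ontable(d)} \ {clear(d), handempty, ontable(d)} = {clear(e)}
  ∪ pre   = {clear(e)} ∪ {holding(d)}
          = {clear(e), holding(d)}

== RESULT ==
["clear(e)", "holding(d)"]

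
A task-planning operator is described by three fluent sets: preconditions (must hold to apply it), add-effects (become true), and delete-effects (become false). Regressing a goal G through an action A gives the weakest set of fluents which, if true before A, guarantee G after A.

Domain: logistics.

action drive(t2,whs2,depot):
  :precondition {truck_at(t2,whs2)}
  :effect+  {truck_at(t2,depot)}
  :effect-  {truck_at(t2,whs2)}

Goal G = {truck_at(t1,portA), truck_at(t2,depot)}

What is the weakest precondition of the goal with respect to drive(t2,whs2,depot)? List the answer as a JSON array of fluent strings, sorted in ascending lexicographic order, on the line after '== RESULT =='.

Regress:
  G ∩ del = {}  (empty — regression defined)
  G \ add = {truck_at(t1,portA), truck_at(t2,depot)} \ {truck_at(t2,depot)} = {truck_at(t1,portA)}
  ∪ pre   = {truck_at(t1,portA)} ∪ {truck_at(t2,whs2)}
          = {truck_at(t1,portA), truck_at(t2,whs2)}

== RESULT ==
["truck_at(t1,portA)", "truck_at(t2,whs2)"]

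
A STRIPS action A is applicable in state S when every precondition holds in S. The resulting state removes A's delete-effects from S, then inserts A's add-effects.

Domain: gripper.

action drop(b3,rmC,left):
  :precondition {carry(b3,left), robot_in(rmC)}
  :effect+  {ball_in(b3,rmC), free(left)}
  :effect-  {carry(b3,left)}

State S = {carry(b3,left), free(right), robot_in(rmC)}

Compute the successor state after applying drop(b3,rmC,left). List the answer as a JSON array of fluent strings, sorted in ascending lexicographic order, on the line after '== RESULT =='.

Compute (S \ del) ∪ add:
  pre ⊆ S: {carry(b3,left), robot_in(rmC)} ⊆ S  — applicable
  S \ del = {free(right), robot_in(rmC)}
  ∪ add   = {ball_in(b3,rmC), free(left), free(right), robot_in(rmC)}

== RESULT ==
["ball_in(b3,rmC)", "free(left)", "free(right)", "robot_in(rmC)"]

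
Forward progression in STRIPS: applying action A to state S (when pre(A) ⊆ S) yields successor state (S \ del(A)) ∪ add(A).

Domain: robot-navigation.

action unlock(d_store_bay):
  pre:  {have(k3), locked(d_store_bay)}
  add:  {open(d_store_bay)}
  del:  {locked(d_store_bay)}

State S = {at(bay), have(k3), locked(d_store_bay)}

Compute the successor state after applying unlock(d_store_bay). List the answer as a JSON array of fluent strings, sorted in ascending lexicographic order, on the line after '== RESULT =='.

Progress:
  pre ⊆ S: {have(k3), locked(d_store_bay)} ⊆ S  — applicable
  S \ del = {at(bay), have(k3)}
  ∪ add   = {at(bay), have(k3), open(d_store_bay)}

== RESULT ==
["at(bay)", "have(k3)", "open(d_store_bay)"]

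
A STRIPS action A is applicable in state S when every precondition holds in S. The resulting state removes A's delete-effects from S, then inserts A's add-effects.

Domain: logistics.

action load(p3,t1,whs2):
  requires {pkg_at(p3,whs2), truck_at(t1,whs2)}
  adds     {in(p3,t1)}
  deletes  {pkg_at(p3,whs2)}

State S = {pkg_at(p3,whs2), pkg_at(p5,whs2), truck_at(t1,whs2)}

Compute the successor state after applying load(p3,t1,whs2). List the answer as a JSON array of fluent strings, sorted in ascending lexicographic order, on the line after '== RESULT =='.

Compute (S \ del) ∪ add:
  pre ⊆ S: {pkg_at(p3,whs2), truck_at(t1,whs2)} ⊆ S  — applicable
  S \ del = {pkg_at(p5,whs2), truck_at(t1,whs2)}
  ∪ add   = {in(p3,t1), pkg_at(p5,whs2), truck_at(t1,whs2)}

== RESULT ==
["in(p3,t1)", "pkg_at(p5,whs2)", "truck_at(t1,whs2)"]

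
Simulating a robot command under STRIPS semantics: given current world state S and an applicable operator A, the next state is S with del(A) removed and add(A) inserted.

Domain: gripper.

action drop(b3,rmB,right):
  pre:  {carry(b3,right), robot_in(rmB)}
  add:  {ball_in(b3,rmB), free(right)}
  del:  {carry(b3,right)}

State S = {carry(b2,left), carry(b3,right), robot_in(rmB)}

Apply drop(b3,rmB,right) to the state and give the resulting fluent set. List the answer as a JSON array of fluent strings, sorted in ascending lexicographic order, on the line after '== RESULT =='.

Progress:
  pre ⊆ S: {carry(b3,right), robot_in(rmB)} ⊆ S  — applicable
  S \ del = {carry(b2,left), robot_in(rmB)}
  ∪ add   = {ball_in(b3,rmB), carry(b2,left), free(right), robot_in(rmB)}

== RESULT ==
["ball_in(b3,rmB)", "carry(b2,left)", "free(right)", "robot_in(rmB)"]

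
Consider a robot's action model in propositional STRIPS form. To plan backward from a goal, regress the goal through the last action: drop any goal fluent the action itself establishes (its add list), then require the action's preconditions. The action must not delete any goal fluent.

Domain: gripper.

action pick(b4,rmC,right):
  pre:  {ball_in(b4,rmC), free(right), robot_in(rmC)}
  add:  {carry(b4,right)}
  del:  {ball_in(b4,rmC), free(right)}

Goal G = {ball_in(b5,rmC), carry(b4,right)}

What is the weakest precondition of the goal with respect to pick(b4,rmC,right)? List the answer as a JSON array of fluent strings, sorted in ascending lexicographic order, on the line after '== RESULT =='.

Compute (G \ add) ∪ pre:
  G ∩ del = {}  (empty — regression defined)
  G \ add = {ball_in(b5,rmC), carry(b4,right)} \ {carry(b4,right)} = {ball_in(b5,rmC)}
  ∪ pre   = {ball_in(b5,rmC)} ∪ {ball_in(b4,rmC), free(right), robot_in(rmC)}
          = {ball_in(b4,rmC), ball_in(b5,rmC), free(right), robot_in(rmC)}

== RESULT ==
["ball_in(b4,rmC)", "ball_in(b5,rmC)", "free(right)", "robot_in(rmC)"]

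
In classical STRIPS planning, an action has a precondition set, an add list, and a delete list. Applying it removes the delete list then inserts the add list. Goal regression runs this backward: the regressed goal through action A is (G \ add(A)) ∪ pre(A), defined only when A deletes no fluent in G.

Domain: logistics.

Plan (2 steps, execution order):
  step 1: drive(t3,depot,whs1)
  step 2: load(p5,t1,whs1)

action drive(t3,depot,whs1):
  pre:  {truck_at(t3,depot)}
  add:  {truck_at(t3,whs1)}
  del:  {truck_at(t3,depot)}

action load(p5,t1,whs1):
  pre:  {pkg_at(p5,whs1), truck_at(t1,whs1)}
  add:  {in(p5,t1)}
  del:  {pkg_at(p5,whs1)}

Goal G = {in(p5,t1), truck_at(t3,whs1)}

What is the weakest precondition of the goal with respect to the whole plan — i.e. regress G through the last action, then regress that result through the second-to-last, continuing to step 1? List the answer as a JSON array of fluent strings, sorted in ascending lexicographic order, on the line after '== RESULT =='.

Work backward from the goal:
  through step 2 (load(p5,t1,whs1)): drop {in(p5,t1)}, keep {truck_at(t3,whs1)}, require {pkg_at(p5,whs1), truck_at(t1,whs1)}
    → {pkg_at(p5,whs1), truck_at(t1,whs1), truck_at(t3,whs1)}
  through step 1 (drive(t3,depot,whs1)): drop {truck_at(t3,whs1)}, keep {pkg_at(p5,whs1), truck_at(t1,whs1)}, require {truck_at(t3,depot)}
    → {pkg_at(p5,whs1), truck_at(t1,whs1), truck_at(t3,depot)}

== RESULT ==
["pkg_at(p5,whs1)", "truck_at(t1,whs1)", "truck_at(t3,depot)"]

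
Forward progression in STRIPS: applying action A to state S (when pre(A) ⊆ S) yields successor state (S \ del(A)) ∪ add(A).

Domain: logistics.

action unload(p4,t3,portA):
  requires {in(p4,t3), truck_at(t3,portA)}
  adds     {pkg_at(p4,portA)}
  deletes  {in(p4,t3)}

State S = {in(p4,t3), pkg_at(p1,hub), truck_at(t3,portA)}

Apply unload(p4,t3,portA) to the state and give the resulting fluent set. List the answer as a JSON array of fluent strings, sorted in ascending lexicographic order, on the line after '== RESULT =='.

Compute (S \ del) ∪ add:
  pre ⊆ S: {in(p4,t3), truck_at(t3,portA)} ⊆ S  — applicable
  S \ del = {pkg_at(p1,hub), truck_at(t3,portA)}
  ∪ add   = {pkg_at(p1,hub), pkg_at(p4,portA), truck_at(t3,portA)}

== RESULT ==
["pkg_at(p1,hub)", "pkg_at(p4,portA)", "truck_at(t3,portA)"]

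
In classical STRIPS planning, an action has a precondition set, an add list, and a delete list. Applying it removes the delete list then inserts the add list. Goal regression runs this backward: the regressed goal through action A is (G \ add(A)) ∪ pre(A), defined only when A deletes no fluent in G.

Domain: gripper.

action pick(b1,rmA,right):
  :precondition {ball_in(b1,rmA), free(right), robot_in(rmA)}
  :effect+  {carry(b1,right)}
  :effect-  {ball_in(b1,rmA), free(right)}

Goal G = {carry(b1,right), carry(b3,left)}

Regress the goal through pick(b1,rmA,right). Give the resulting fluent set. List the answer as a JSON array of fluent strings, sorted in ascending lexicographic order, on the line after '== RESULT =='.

Regress:
  G ∩ del = {}  (empty — regression defined)
  G \ add = {carry(b1,right), carry(b3,left)} \ {carry(b1,right)} = {carry(b3,left)}
  ∪ pre   = {carry(b3,left)} ∪ {ball_in(b1,rmA), free(right), robot_in(rmA)}
          = {ball_in(b1,rmA), carry(b3,left), free(right), robot_in(rmA)}

== RESULT ==
["ball_in(b1,rmA)", "carry(b3,left)", "free(right)", "robot_in(rmA)"]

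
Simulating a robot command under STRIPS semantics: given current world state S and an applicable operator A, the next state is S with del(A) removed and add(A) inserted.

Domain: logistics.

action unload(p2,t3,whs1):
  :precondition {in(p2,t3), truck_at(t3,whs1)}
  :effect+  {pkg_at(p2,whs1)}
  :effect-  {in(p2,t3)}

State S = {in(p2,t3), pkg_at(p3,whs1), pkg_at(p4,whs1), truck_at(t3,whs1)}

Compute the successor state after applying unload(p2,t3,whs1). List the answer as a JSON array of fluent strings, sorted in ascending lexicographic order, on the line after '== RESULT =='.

Progress:
  pre ⊆ S: {in(p2,t3), truck_at(t3,whs1)} ⊆ S  — applicable
  S \ del = {pkg_at(p3,whs1), pkg_at(p4,whs1), truck_at(t3,whs1)}
  ∪ add   = {pkg_at(p2,whs1), pkg_at(p3,whs1), pkg_at(p4,whs1), truck_at(t3,whs1)}

== RESULT ==
["pkg_at(p2,whs1)", "pkg_at(p3,whs1)", "pkg_at(p4,whs1)", "truck_at(t3,whs1)"]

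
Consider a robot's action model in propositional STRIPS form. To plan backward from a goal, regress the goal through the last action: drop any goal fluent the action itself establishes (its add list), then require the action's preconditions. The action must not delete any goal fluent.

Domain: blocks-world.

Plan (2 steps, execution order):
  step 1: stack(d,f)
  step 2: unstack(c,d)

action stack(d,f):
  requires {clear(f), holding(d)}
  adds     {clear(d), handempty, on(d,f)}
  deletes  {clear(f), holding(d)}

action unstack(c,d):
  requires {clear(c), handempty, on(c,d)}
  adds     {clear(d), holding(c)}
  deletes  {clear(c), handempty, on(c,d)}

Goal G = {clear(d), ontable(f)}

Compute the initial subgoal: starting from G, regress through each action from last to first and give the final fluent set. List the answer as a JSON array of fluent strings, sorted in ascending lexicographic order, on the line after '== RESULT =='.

Regress step by step:
  through step 2 (unstack(c,d)): drop {clear(d)}, keep {ontable(f)}, require {clear(c), handempty, on(c,d)}
    → {clear(c), handempty, on(c,d), ontable(f)}
  through step 1 (stack(d,f)): drop {handempty}, keep {clear(c), on(c,d), ontable(f)}, require {clear(f), holding(d)}
    → {clear(c), clear(f), holding(d), on(c,d), ontable(f)}

== RESULT ==
["clear(c)", "clear(f)", "holding(d)", "on(c,d)", "ontable(f)"]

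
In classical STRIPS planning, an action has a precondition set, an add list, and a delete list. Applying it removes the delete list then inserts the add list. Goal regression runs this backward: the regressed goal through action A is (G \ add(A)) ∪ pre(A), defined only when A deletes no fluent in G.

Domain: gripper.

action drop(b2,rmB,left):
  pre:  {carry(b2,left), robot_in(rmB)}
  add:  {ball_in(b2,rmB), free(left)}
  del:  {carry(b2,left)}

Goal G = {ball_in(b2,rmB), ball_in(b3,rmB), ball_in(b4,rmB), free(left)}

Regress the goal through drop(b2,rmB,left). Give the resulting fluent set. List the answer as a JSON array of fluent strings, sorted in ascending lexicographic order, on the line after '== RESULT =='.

Compute (G \ add) ∪ pre:
  G ∩ del = {}  (empty — regression defined)
  G \ add = {ball_in(b2,rmB), ball_in(b3,rmB), ball_in(b4,rmB), free(left)} \ {ball_in(b2,rmB), free(left)} = {ball_in(b3,rmB), ball_in(b4,rmB)}
  ∪ pre   = {ball_in(b3,rmB), ball_in(b4,rmB)} ∪ {carry(b2,left), robot_in(rmB)}
          = {ball_in(b3,rmB), ball_in(b4,rmB), carry(b2,left), robot_in(rmB)}

== RESULT ==
["ball_in(b3,rmB)", "ball_in(b4,rmB)", "carry(b2,left)", "robot_in(rmB)"]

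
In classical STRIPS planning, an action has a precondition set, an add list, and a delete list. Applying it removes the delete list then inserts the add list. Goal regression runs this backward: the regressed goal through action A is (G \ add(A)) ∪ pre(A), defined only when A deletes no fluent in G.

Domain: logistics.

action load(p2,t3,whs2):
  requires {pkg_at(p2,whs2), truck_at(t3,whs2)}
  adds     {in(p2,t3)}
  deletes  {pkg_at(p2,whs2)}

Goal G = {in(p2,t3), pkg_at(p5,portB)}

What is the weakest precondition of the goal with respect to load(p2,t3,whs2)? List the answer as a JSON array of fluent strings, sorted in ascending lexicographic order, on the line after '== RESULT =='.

Regress:
  G ∩ del = {}  (empty — regression defined)
  G \ add = {in(p2,t3), pkg_at(p5,portB)} \ {in(p2,t3)} = {pkg_at(p5,portB)}
  ∪ pre   = {pkg_at(p5,portB)} ∪ {pkg_at(p2,whs2), truck_at(t3,whs2)}
          = {pkg_at(p2,whs2), pkg_at(p5,portB), truck_at(t3,whs2)}

== RESULT ==
["pkg_at(p2,whs2)", "pkg_at(p5,portB)", "truck_at(t3,whs2)"]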